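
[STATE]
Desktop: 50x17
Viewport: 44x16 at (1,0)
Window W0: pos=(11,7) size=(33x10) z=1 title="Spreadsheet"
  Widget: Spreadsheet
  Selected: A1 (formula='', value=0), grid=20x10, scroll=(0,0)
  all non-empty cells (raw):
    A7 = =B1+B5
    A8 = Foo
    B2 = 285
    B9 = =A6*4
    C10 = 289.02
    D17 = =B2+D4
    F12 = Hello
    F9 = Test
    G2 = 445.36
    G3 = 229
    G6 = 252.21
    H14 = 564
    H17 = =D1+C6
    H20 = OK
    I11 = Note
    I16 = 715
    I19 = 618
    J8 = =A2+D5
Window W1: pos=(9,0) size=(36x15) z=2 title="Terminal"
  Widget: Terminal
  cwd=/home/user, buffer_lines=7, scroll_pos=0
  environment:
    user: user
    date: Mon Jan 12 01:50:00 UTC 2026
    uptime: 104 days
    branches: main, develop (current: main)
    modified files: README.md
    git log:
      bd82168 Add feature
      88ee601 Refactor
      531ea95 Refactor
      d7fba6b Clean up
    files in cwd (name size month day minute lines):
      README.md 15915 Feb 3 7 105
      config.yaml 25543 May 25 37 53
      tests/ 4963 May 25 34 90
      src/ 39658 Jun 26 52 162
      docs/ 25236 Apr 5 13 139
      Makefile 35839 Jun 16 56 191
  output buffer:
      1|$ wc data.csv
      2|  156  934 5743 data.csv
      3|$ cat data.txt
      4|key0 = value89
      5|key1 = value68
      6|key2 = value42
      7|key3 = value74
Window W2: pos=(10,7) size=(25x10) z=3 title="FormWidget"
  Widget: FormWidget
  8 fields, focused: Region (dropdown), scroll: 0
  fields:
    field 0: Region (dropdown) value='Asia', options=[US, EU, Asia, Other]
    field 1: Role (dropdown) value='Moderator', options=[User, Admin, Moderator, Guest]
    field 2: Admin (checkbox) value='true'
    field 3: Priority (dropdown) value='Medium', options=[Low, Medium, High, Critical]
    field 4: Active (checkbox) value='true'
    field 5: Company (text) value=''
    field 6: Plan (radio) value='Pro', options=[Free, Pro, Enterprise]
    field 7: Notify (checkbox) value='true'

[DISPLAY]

        ┏━━━━━━━━━━━━━━━━━━━━━━━━━━━━━━━━━━┓
        ┃ Terminal                         ┃
        ┠──────────────────────────────────┨
        ┃$ wc data.csv                     ┃
        ┃  156  934 5743 data.csv          ┃
        ┃$ cat data.txt                    ┃
        ┃key0 = value89                    ┃
        ┃┏━━━━━━━━━━━━━━━━━━━━━━━┓         ┃
        ┃┃ FormWidget            ┃         ┃
        ┃┠───────────────────────┨         ┃
        ┃┃> Region:     [Asia  ▼]┃         ┃
        ┃┃  Role:       [Modera▼]┃         ┃
        ┃┃  Admin:      [x]      ┃         ┃
        ┃┃  Priority:   [Medium▼]┃         ┃
        ┗┃  Active:     [x]      ┃━━━━━━━━━┛
         ┃  Company:    [       ]┃    0   ┃ 


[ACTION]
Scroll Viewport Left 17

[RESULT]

         ┏━━━━━━━━━━━━━━━━━━━━━━━━━━━━━━━━━━
         ┃ Terminal                         
         ┠──────────────────────────────────
         ┃$ wc data.csv                     
         ┃  156  934 5743 data.csv          
         ┃$ cat data.txt                    
         ┃key0 = value89                    
         ┃┏━━━━━━━━━━━━━━━━━━━━━━━┓         
         ┃┃ FormWidget            ┃         
         ┃┠───────────────────────┨         
         ┃┃> Region:     [Asia  ▼]┃         
         ┃┃  Role:       [Modera▼]┃         
         ┃┃  Admin:      [x]      ┃         
         ┃┃  Priority:   [Medium▼]┃         
         ┗┃  Active:     [x]      ┃━━━━━━━━━
          ┃  Company:    [       ]┃    0   ┃


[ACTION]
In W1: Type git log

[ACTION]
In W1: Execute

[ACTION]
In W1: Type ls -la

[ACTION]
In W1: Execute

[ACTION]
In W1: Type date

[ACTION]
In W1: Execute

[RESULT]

         ┏━━━━━━━━━━━━━━━━━━━━━━━━━━━━━━━━━━
         ┃ Terminal                         
         ┠──────────────────────────────────
         ┃d7fba6b Clean up                  
         ┃$ ls -la                          
         ┃-rw-r--r--  1 user group    15915 
         ┃-rw-r--r--  1 user group    25543 
         ┃┏━━━━━━━━━━━━━━━━━━━━━━━┓    4963 
         ┃┃ FormWidget            ┃   39658 
         ┃┠───────────────────────┨   25236 
         ┃┃> Region:     [Asia  ▼]┃   35839 
         ┃┃  Role:       [Modera▼]┃         
         ┃┃  Admin:      [x]      ┃026      
         ┃┃  Priority:   [Medium▼]┃         
         ┗┃  Active:     [x]      ┃━━━━━━━━━
          ┃  Company:    [       ]┃    0   ┃


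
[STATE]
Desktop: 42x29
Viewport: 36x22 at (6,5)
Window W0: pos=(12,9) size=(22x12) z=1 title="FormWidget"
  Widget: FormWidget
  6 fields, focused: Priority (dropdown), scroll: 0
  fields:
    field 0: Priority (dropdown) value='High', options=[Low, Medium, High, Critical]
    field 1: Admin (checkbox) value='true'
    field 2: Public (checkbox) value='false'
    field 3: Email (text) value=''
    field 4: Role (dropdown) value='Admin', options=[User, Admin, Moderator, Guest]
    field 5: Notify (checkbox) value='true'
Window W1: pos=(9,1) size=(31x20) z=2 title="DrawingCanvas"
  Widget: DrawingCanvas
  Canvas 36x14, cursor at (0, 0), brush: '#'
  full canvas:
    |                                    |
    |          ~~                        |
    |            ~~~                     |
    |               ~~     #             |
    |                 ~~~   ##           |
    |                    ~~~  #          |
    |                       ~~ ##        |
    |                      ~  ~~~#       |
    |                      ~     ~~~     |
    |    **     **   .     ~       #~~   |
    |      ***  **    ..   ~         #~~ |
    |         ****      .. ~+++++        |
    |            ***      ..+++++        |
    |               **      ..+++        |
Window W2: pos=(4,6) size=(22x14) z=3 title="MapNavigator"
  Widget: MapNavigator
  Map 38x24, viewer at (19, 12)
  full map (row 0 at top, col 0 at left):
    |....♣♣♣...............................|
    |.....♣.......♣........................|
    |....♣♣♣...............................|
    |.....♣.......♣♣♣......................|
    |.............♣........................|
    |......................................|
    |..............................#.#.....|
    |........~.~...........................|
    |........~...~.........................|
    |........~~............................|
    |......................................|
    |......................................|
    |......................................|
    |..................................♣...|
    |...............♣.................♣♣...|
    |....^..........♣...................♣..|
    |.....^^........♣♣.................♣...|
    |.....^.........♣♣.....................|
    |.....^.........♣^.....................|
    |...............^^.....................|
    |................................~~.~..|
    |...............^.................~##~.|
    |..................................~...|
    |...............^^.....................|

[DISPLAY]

   ┃          ~~                 ┃  
━━━━━━━━━━━━━━━━━━━┓             ┃  
MapNavigator       ┃~     #      ┃  
───────────────────┨ ~~~   ##    ┃  
~..................┃    ~~~  #   ┃  
..~................┃       ~~ ## ┃  
...................┃      ~  ~~~#┃  
...................┃      ~     ~┃  
...................┃.     ~      ┃  
.........@.........┃ ..   ~      ┃  
...................┃   .. ~+++++ ┃  
.....♣.............┃     ..+++++ ┃  
.....♣.............┃*      ..+++ ┃  
.....♣♣............┃             ┃  
━━━━━━━━━━━━━━━━━━━┛             ┃  
   ┗━━━━━━━━━━━━━━━━━━━━━━━━━━━━━┛  
                                    
                                    
                                    
                                    
                                    
                                    


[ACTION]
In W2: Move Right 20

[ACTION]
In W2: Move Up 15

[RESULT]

   ┃          ~~                 ┃  
━━━━━━━━━━━━━━━━━━━┓             ┃  
MapNavigator       ┃~     #      ┃  
───────────────────┨ ~~~   ##    ┃  
                   ┃    ~~~  #   ┃  
                   ┃       ~~ ## ┃  
                   ┃      ~  ~~~#┃  
                   ┃      ~     ~┃  
                   ┃.     ~      ┃  
.........@         ┃ ..   ~      ┃  
..........         ┃   .. ~+++++ ┃  
..........         ┃     ..+++++ ┃  
..........         ┃*      ..+++ ┃  
..........         ┃             ┃  
━━━━━━━━━━━━━━━━━━━┛             ┃  
   ┗━━━━━━━━━━━━━━━━━━━━━━━━━━━━━┛  
                                    
                                    
                                    
                                    
                                    
                                    


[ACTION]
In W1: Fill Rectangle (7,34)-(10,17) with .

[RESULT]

   ┃          ~~                 ┃  
━━━━━━━━━━━━━━━━━━━┓             ┃  
MapNavigator       ┃~     #      ┃  
───────────────────┨ ~~~   ##    ┃  
                   ┃    ~~~  #   ┃  
                   ┃       ~~ ## ┃  
                   ┃ ............┃  
                   ┃ ............┃  
                   ┃.............┃  
.........@         ┃ ............┃  
..........         ┃   .. ~+++++ ┃  
..........         ┃     ..+++++ ┃  
..........         ┃*      ..+++ ┃  
..........         ┃             ┃  
━━━━━━━━━━━━━━━━━━━┛             ┃  
   ┗━━━━━━━━━━━━━━━━━━━━━━━━━━━━━┛  
                                    
                                    
                                    
                                    
                                    
                                    


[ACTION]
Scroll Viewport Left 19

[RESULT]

         ┃          ~~              
    ┏━━━━━━━━━━━━━━━━━━━━┓          
    ┃ MapNavigator       ┃~     #   
    ┠────────────────────┨ ~~~   ## 
    ┃                    ┃    ~~~  #
    ┃                    ┃       ~~ 
    ┃                    ┃ .........
    ┃                    ┃ .........
    ┃                    ┃..........
    ┃..........@         ┃ .........
    ┃...........         ┃   .. ~+++
    ┃...........         ┃     ..+++
    ┃...........         ┃*      ..+
    ┃...........         ┃          
    ┗━━━━━━━━━━━━━━━━━━━━┛          
         ┗━━━━━━━━━━━━━━━━━━━━━━━━━━
                                    
                                    
                                    
                                    
                                    
                                    


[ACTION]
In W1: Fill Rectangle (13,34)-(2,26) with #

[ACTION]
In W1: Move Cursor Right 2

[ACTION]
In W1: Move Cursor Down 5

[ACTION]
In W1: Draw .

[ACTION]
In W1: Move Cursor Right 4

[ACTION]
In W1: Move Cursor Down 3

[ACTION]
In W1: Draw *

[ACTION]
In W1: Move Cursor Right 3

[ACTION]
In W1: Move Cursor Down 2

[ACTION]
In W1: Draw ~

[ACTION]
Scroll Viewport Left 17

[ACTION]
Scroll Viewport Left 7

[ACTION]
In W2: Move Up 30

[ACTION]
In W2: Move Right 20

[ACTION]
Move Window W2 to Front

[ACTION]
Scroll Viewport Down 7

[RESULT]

    ┃ MapNavigator       ┃~     #   
    ┠────────────────────┨ ~~~   ## 
    ┃                    ┃    ~~~  #
    ┃                    ┃       ~~ 
    ┃                    ┃ .........
    ┃                    ┃ .........
    ┃                    ┃..........
    ┃..........@         ┃ .........
    ┃...........         ┃   .. ~+++
    ┃...........         ┃     ..+++
    ┃...........         ┃*      ..+
    ┃...........         ┃          
    ┗━━━━━━━━━━━━━━━━━━━━┛          
         ┗━━━━━━━━━━━━━━━━━━━━━━━━━━
                                    
                                    
                                    
                                    
                                    
                                    
                                    
                                    


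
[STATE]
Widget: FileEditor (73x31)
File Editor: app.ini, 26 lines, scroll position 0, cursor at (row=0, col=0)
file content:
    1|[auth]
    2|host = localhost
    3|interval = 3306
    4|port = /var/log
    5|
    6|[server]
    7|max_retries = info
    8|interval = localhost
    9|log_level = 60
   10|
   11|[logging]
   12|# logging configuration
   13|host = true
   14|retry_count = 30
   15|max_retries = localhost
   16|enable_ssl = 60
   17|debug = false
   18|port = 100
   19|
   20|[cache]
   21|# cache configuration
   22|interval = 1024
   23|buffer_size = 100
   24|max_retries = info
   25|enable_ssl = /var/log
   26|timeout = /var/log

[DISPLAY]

█auth]                                                                  ▲
host = localhost                                                        █
interval = 3306                                                         ░
port = /var/log                                                         ░
                                                                        ░
[server]                                                                ░
max_retries = info                                                      ░
interval = localhost                                                    ░
log_level = 60                                                          ░
                                                                        ░
[logging]                                                               ░
# logging configuration                                                 ░
host = true                                                             ░
retry_count = 30                                                        ░
max_retries = localhost                                                 ░
enable_ssl = 60                                                         ░
debug = false                                                           ░
port = 100                                                              ░
                                                                        ░
[cache]                                                                 ░
# cache configuration                                                   ░
interval = 1024                                                         ░
buffer_size = 100                                                       ░
max_retries = info                                                      ░
enable_ssl = /var/log                                                   ░
timeout = /var/log                                                      ░
                                                                        ░
                                                                        ░
                                                                        ░
                                                                        ░
                                                                        ▼


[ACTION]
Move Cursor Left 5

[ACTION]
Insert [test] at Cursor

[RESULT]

test█auth]                                                              ▲
host = localhost                                                        █
interval = 3306                                                         ░
port = /var/log                                                         ░
                                                                        ░
[server]                                                                ░
max_retries = info                                                      ░
interval = localhost                                                    ░
log_level = 60                                                          ░
                                                                        ░
[logging]                                                               ░
# logging configuration                                                 ░
host = true                                                             ░
retry_count = 30                                                        ░
max_retries = localhost                                                 ░
enable_ssl = 60                                                         ░
debug = false                                                           ░
port = 100                                                              ░
                                                                        ░
[cache]                                                                 ░
# cache configuration                                                   ░
interval = 1024                                                         ░
buffer_size = 100                                                       ░
max_retries = info                                                      ░
enable_ssl = /var/log                                                   ░
timeout = /var/log                                                      ░
                                                                        ░
                                                                        ░
                                                                        ░
                                                                        ░
                                                                        ▼


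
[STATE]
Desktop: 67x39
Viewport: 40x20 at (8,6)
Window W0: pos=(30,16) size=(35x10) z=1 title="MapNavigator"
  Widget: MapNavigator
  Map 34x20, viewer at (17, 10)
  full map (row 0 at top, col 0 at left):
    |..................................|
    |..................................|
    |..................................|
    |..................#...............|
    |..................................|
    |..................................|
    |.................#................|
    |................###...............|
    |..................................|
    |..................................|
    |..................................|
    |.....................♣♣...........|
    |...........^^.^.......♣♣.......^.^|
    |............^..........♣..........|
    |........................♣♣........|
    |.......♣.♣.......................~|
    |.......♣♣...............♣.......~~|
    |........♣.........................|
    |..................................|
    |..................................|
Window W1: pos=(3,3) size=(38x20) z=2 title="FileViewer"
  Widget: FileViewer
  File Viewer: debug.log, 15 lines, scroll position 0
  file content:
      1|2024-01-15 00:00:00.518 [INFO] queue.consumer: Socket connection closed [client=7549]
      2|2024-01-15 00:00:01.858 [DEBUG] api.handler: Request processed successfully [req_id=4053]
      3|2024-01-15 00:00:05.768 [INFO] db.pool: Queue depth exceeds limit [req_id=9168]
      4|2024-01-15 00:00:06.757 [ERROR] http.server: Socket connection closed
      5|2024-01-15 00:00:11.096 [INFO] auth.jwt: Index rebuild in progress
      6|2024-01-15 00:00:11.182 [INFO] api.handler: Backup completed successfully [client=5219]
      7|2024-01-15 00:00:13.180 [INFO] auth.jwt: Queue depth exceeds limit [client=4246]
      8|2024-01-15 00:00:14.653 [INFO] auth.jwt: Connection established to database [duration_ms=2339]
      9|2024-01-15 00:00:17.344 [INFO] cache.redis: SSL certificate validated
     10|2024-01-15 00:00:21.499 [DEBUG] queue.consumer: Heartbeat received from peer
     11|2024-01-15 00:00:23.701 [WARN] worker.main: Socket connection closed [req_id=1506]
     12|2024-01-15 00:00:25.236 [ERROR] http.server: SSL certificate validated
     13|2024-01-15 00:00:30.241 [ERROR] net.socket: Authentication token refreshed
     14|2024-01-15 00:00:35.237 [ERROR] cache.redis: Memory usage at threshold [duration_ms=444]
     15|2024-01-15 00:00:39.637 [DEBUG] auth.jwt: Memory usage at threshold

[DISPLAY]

-01-15 00:00:00.518 [INFO] queu▲┃       
-01-15 00:00:01.858 [DEBUG] api█┃       
-01-15 00:00:05.768 [INFO] db.p░┃       
-01-15 00:00:06.757 [ERROR] htt░┃       
-01-15 00:00:11.096 [INFO] auth░┃       
-01-15 00:00:11.182 [INFO] api.░┃       
-01-15 00:00:13.180 [INFO] auth░┃       
-01-15 00:00:14.653 [INFO] auth░┃       
-01-15 00:00:17.344 [INFO] cach░┃       
-01-15 00:00:21.499 [DEBUG] que░┃       
-01-15 00:00:23.701 [WARN] work░┃━━━━━━━
-01-15 00:00:25.236 [ERROR] htt░┃tor    
-01-15 00:00:30.241 [ERROR] net░┃───────
-01-15 00:00:35.237 [ERROR] cac░┃.....##
-01-15 00:00:39.637 [DEBUG] aut░┃.......
                               ▼┃.......
━━━━━━━━━━━━━━━━━━━━━━━━━━━━━━━━┛......@
                      ┃.................
                      ┃..........^^.^...
                      ┗━━━━━━━━━━━━━━━━━


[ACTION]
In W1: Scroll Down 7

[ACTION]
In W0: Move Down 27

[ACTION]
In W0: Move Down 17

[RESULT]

-01-15 00:00:00.518 [INFO] queu▲┃       
-01-15 00:00:01.858 [DEBUG] api█┃       
-01-15 00:00:05.768 [INFO] db.p░┃       
-01-15 00:00:06.757 [ERROR] htt░┃       
-01-15 00:00:11.096 [INFO] auth░┃       
-01-15 00:00:11.182 [INFO] api.░┃       
-01-15 00:00:13.180 [INFO] auth░┃       
-01-15 00:00:14.653 [INFO] auth░┃       
-01-15 00:00:17.344 [INFO] cach░┃       
-01-15 00:00:21.499 [DEBUG] que░┃       
-01-15 00:00:23.701 [WARN] work░┃━━━━━━━
-01-15 00:00:25.236 [ERROR] htt░┃tor    
-01-15 00:00:30.241 [ERROR] net░┃───────
-01-15 00:00:35.237 [ERROR] cac░┃.......
-01-15 00:00:39.637 [DEBUG] aut░┃.......
                               ▼┃.......
━━━━━━━━━━━━━━━━━━━━━━━━━━━━━━━━┛......@
                      ┃                 
                      ┃                 
                      ┗━━━━━━━━━━━━━━━━━


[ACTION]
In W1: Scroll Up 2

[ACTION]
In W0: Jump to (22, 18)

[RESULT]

-01-15 00:00:00.518 [INFO] queu▲┃       
-01-15 00:00:01.858 [DEBUG] api█┃       
-01-15 00:00:05.768 [INFO] db.p░┃       
-01-15 00:00:06.757 [ERROR] htt░┃       
-01-15 00:00:11.096 [INFO] auth░┃       
-01-15 00:00:11.182 [INFO] api.░┃       
-01-15 00:00:13.180 [INFO] auth░┃       
-01-15 00:00:14.653 [INFO] auth░┃       
-01-15 00:00:17.344 [INFO] cach░┃       
-01-15 00:00:21.499 [DEBUG] que░┃       
-01-15 00:00:23.701 [WARN] work░┃━━━━━━━
-01-15 00:00:25.236 [ERROR] htt░┃tor    
-01-15 00:00:30.241 [ERROR] net░┃───────
-01-15 00:00:35.237 [ERROR] cac░┃.......
-01-15 00:00:39.637 [DEBUG] aut░┃.......
                               ▼┃.......
━━━━━━━━━━━━━━━━━━━━━━━━━━━━━━━━┛......@
                      ┃.................
                      ┃                 
                      ┗━━━━━━━━━━━━━━━━━


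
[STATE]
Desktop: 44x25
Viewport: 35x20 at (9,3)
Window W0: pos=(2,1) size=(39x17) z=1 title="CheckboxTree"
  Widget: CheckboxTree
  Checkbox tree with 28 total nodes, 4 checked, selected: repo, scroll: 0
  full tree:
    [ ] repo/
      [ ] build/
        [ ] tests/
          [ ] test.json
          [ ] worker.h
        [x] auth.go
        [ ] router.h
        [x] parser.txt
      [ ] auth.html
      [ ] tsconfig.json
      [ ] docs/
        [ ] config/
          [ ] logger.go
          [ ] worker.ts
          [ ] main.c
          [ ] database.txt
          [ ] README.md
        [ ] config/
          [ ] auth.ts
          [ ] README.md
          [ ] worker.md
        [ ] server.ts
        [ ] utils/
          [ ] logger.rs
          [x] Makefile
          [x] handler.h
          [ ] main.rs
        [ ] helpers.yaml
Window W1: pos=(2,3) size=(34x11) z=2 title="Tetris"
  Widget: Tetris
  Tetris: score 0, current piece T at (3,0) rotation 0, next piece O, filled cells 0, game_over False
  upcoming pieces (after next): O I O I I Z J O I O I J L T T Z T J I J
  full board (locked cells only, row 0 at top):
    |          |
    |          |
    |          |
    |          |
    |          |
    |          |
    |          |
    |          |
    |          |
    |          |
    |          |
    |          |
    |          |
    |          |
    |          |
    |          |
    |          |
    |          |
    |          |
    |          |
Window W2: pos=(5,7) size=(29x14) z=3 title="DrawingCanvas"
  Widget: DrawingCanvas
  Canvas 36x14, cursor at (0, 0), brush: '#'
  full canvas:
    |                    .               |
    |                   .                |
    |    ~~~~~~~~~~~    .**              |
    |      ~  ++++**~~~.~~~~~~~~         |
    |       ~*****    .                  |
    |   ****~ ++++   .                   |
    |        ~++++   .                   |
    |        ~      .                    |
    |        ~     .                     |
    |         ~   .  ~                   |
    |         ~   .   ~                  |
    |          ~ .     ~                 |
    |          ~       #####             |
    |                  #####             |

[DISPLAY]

━━━━━━━━━━━━━━━━━━━━━━━━━━┓────┨   
s                         ┃    ┃   
──────────────────────────┨    ┃   
    │Next:                ┃    ┃   
━━━━━━━━━━━━━━━━━━━━━━━━┓ ┃    ┃   
awingCanvas             ┃ ┃    ┃   
────────────────────────┨ ┃    ┃   
                 .      ┃ ┃    ┃   
                .       ┃ ┃    ┃   
 ~~~~~~~~~~~    .**     ┃ ┃    ┃   
   ~  ++++**~~~.~~~~~~~~┃━┛    ┃   
    ~*****    .         ┃      ┃   
****~ ++++   .          ┃      ┃   
     ~++++   .          ┃      ┃   
     ~      .           ┃━━━━━━┛   
     ~     .            ┃          
      ~   .  ~          ┃          
━━━━━━━━━━━━━━━━━━━━━━━━┛          
                                   
                                   


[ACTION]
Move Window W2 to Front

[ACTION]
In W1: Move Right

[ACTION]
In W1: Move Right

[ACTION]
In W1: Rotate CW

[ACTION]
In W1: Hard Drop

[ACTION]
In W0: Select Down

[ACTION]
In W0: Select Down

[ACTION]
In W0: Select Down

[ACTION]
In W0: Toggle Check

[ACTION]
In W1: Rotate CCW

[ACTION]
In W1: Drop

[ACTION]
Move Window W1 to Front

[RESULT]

━━━━━━━━━━━━━━━━━━━━━━━━━━┓────┨   
s                         ┃    ┃   
──────────────────────────┨    ┃   
    │Next:                ┃    ┃   
    │▓▓                   ┃    ┃   
    │▓▓                   ┃    ┃   
    │                     ┃    ┃   
    │                     ┃    ┃   
▒   │                     ┃    ┃   
    │Score:               ┃    ┃   
━━━━━━━━━━━━━━━━━━━━━━━━━━┛    ┃   
    ~*****    .         ┃      ┃   
****~ ++++   .          ┃      ┃   
     ~++++   .          ┃      ┃   
     ~      .           ┃━━━━━━┛   
     ~     .            ┃          
      ~   .  ~          ┃          
━━━━━━━━━━━━━━━━━━━━━━━━┛          
                                   
                                   


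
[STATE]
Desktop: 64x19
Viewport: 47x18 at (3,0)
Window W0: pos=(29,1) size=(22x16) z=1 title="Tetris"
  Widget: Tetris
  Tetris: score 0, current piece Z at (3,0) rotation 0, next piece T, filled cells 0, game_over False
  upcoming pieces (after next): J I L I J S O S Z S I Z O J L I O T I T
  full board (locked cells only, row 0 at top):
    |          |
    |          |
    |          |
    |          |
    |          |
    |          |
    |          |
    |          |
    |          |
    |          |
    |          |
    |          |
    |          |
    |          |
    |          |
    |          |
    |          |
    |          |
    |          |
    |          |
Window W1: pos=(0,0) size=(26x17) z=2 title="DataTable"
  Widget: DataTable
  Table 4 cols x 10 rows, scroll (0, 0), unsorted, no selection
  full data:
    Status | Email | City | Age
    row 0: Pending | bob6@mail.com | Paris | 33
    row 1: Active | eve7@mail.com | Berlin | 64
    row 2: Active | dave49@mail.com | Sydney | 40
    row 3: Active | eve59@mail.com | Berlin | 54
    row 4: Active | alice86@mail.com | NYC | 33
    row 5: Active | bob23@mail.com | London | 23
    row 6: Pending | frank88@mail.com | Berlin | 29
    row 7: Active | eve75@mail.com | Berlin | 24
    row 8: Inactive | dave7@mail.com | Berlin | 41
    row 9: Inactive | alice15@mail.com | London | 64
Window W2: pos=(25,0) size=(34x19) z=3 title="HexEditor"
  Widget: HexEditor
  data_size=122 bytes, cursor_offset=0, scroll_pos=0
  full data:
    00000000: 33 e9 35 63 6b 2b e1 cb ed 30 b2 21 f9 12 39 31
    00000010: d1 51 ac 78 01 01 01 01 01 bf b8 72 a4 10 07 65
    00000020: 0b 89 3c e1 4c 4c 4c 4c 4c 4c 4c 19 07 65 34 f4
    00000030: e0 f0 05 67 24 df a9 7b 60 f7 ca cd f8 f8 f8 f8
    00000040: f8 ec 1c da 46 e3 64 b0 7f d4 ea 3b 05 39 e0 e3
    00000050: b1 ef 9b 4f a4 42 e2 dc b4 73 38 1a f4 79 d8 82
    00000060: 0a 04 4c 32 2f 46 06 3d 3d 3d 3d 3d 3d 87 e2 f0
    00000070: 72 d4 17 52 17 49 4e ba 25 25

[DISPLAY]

━━━━━━━━━━━━━━━━━━━━━━┏━━━━━━━━━━━━━━━━━━━━━━━━
ataTable              ┃ HexEditor              
──────────────────────┠────────────────────────
atus  │Email          ┃00000000  33 e9 35 63 6b
──────┼───────────────┃00000010  d1 51 ac 78 01
nding │bob6@mail.com  ┃00000020  0b 89 3c e1 4c
tive  │eve7@mail.com  ┃00000030  e0 f0 05 67 24
tive  │dave49@mail.com┃00000040  f8 ec 1c da 46
tive  │eve59@mail.com ┃00000050  b1 ef 9b 4f a4
tive  │alice86@mail.co┃00000060  0a 04 4c 32 2f
tive  │bob23@mail.com ┃00000070  72 d4 17 52 17
nding │frank88@mail.co┃                        
tive  │eve75@mail.com ┃                        
active│dave7@mail.com ┃                        
active│alice15@mail.co┃                        
                      ┃                        
━━━━━━━━━━━━━━━━━━━━━━┃                        
                      ┃                        


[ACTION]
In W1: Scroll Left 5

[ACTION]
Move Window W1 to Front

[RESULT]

━━━━━━━━━━━━━━━━━━━━━━┓━━━━━━━━━━━━━━━━━━━━━━━━
ataTable              ┃ HexEditor              
──────────────────────┨────────────────────────
atus  │Email          ┃00000000  33 e9 35 63 6b
──────┼───────────────┃00000010  d1 51 ac 78 01
nding │bob6@mail.com  ┃00000020  0b 89 3c e1 4c
tive  │eve7@mail.com  ┃00000030  e0 f0 05 67 24
tive  │dave49@mail.com┃00000040  f8 ec 1c da 46
tive  │eve59@mail.com ┃00000050  b1 ef 9b 4f a4
tive  │alice86@mail.co┃00000060  0a 04 4c 32 2f
tive  │bob23@mail.com ┃00000070  72 d4 17 52 17
nding │frank88@mail.co┃                        
tive  │eve75@mail.com ┃                        
active│dave7@mail.com ┃                        
active│alice15@mail.co┃                        
                      ┃                        
━━━━━━━━━━━━━━━━━━━━━━┛                        
                      ┃                        


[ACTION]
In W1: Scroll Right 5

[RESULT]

━━━━━━━━━━━━━━━━━━━━━━┓━━━━━━━━━━━━━━━━━━━━━━━━
ataTable              ┃ HexEditor              
──────────────────────┨────────────────────────
 │Email           │Cit┃00000000  33 e9 35 63 6b
─┼────────────────┼───┃00000010  d1 51 ac 78 01
 │bob6@mail.com   │Par┃00000020  0b 89 3c e1 4c
 │eve7@mail.com   │Ber┃00000030  e0 f0 05 67 24
 │dave49@mail.com │Syd┃00000040  f8 ec 1c da 46
 │eve59@mail.com  │Ber┃00000050  b1 ef 9b 4f a4
 │alice86@mail.com│NYC┃00000060  0a 04 4c 32 2f
 │bob23@mail.com  │Lon┃00000070  72 d4 17 52 17
 │frank88@mail.com│Ber┃                        
 │eve75@mail.com  │Ber┃                        
e│dave7@mail.com  │Ber┃                        
e│alice15@mail.com│Lon┃                        
                      ┃                        
━━━━━━━━━━━━━━━━━━━━━━┛                        
                      ┃                        


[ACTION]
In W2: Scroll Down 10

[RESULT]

━━━━━━━━━━━━━━━━━━━━━━┓━━━━━━━━━━━━━━━━━━━━━━━━
ataTable              ┃ HexEditor              
──────────────────────┨────────────────────────
 │Email           │Cit┃00000070  72 d4 17 52 17
─┼────────────────┼───┃                        
 │bob6@mail.com   │Par┃                        
 │eve7@mail.com   │Ber┃                        
 │dave49@mail.com │Syd┃                        
 │eve59@mail.com  │Ber┃                        
 │alice86@mail.com│NYC┃                        
 │bob23@mail.com  │Lon┃                        
 │frank88@mail.com│Ber┃                        
 │eve75@mail.com  │Ber┃                        
e│dave7@mail.com  │Ber┃                        
e│alice15@mail.com│Lon┃                        
                      ┃                        
━━━━━━━━━━━━━━━━━━━━━━┛                        
                      ┃                        


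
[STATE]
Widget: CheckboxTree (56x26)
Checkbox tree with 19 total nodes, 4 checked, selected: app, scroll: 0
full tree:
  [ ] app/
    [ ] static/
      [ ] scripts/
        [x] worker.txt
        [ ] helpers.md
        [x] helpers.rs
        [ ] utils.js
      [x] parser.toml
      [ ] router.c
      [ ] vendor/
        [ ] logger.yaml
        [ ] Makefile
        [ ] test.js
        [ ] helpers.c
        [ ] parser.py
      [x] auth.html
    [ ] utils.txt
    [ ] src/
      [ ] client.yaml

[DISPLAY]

>[-] app/                                               
   [-] static/                                          
     [-] scripts/                                       
       [x] worker.txt                                   
       [ ] helpers.md                                   
       [x] helpers.rs                                   
       [ ] utils.js                                     
     [x] parser.toml                                    
     [ ] router.c                                       
     [ ] vendor/                                        
       [ ] logger.yaml                                  
       [ ] Makefile                                     
       [ ] test.js                                      
       [ ] helpers.c                                    
       [ ] parser.py                                    
     [x] auth.html                                      
   [ ] utils.txt                                        
   [ ] src/                                             
     [ ] client.yaml                                    
                                                        
                                                        
                                                        
                                                        
                                                        
                                                        
                                                        


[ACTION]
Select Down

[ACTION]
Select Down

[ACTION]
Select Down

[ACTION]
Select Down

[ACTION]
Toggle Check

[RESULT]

 [-] app/                                               
   [-] static/                                          
     [-] scripts/                                       
       [x] worker.txt                                   
>      [x] helpers.md                                   
       [x] helpers.rs                                   
       [ ] utils.js                                     
     [x] parser.toml                                    
     [ ] router.c                                       
     [ ] vendor/                                        
       [ ] logger.yaml                                  
       [ ] Makefile                                     
       [ ] test.js                                      
       [ ] helpers.c                                    
       [ ] parser.py                                    
     [x] auth.html                                      
   [ ] utils.txt                                        
   [ ] src/                                             
     [ ] client.yaml                                    
                                                        
                                                        
                                                        
                                                        
                                                        
                                                        
                                                        


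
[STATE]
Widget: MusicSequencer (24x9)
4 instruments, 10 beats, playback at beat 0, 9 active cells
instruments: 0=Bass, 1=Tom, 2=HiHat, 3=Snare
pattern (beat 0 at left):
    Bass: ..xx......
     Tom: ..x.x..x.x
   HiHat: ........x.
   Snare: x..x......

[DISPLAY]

      ▼123456789        
  Bass··██······        
   Tom··█·█··█·█        
 HiHat········█·        
 Snare█··█······        
                        
                        
                        
                        


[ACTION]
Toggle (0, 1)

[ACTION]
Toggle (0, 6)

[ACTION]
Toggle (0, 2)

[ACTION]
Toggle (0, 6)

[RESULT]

      ▼123456789        
  Bass·█·█······        
   Tom··█·█··█·█        
 HiHat········█·        
 Snare█··█······        
                        
                        
                        
                        
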